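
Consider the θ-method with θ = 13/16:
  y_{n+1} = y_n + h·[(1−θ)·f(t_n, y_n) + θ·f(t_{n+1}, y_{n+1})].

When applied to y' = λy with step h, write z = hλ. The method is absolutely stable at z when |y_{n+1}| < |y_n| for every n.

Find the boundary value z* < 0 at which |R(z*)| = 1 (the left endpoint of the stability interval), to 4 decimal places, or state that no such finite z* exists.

With y'=λy (z=hλ):
  y_{n+1} = y_n + z·[3/16·y_n + 13/16·y_{n+1}] ⇒ (1 − 13/16z)y_{n+1} = (1 + 3/16z)y_n
  ⇒ R(z) = (1 + 3/16z)/(1 − 13/16z).

Solve |R(x)|<1 on ℝ⁻.
x=-0.5: |R|=0.6444
x=-2: |R|=0.2381
x=-10: |R|=0.0959
x=-100: |R|=0.2158
θ=13/16≥1/2 ⇒ |1+3/16x|<|1−13/16x| ∀x<0 ⇒ stable on all of ℝ⁻.

unbounded; (−∞, 0).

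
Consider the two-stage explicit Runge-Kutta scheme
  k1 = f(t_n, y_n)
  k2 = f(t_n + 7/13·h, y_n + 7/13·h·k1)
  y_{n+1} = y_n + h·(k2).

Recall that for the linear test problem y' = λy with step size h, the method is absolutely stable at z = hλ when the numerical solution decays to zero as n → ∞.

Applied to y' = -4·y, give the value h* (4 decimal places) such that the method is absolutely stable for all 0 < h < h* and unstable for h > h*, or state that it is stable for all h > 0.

On y'=λy, z=hλ:
  k1=λy_n ⇒ h·k1=z·y_n;  k2=λ(1+7/13z)y_n ⇒ h·k2=z(1+7/13z)y_n
  y_{n+1}/y_n = 1 + z(1+7/13z) = 1 + z + 7/13z²
  so R(z) = 1 + z + 7/13z².

Solve |R(x)|<1 on ℝ⁻.
x=-0.97: |R|=0.5366
R=1: x+7/13x²=0 ⇒ x=−13/7=-1.8571; min R=1−1/(4·7/13)=0.5357>−1
Confirm numerically:
  x=-1.522: |R|=0.72534 <1
  x=-1.424: |R|=0.66788 <1
  x=-1.071: |R|=0.54664 <1
  x=-0.875: |R|=0.53726 <1
  x=-2.243: |R|=1.46603 >1
  x=-1.997: |R|=1.15039 >1
Interval (-1.8571, 0).

(-1.8571,0); λ=-4 ⇒ h* = (13/7)/4 = 0.4643.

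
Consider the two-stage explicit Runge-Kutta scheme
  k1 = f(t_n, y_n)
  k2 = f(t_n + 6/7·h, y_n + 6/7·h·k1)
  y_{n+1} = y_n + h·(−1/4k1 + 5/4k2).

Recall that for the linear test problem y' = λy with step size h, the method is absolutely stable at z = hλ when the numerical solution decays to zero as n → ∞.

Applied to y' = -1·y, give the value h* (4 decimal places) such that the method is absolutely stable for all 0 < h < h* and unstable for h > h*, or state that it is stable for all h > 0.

(-0.9333,0); λ=-1 ⇒ h* = (14/15)/1 = 0.9333.

On y'=λy, z=hλ:
  k1=λy_n ⇒ h·k1=z·y_n;  k2=λ(1+6/7z)y_n ⇒ h·k2=z(1+6/7z)y_n
  y_{n+1}/y_n = 1 − 1/4z + 5/4z(1+6/7z) = 1 + z + 15/14z²
  R(z) = 1 + z + 15/14z².

Need |R(x)|<1, x<0.
x=-1.14: |R|=1.2524
R=1: x+15/14x²=0 ⇒ x=−14/15=-0.9333; min R=1−1/(4·15/14)=0.7667>−1
Confirm numerically:
  x=-0.740: |R|=0.84671 <1
  x=-0.717: |R|=0.83381 <1
  x=-0.583: |R|=0.78117 <1
  x=-0.465: |R|=0.76667 <1
  x=-1.415: |R|=1.73024 >1
  x=-1.233: |R|=1.39588 >1
Interval (-0.9333, 0).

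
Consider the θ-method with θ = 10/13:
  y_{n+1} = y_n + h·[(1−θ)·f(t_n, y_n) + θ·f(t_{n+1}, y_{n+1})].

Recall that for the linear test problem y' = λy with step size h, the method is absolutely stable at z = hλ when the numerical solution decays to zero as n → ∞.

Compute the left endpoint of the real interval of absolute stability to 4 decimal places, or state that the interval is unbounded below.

unbounded; (−∞, 0).

Set f=λy, z=hλ:
  y_{n+1} = y_n + z·[3/13·y_n + 10/13·y_{n+1}] ⇒ (1 − 10/13z)y_{n+1} = (1 + 3/13z)y_n
  ⇒ R(z) = (1 + 3/13z)/(1 − 10/13z).

Find x<0 with |R(x)|<1.
x=-0.47: |R|=0.6548
x=-2: |R|=0.2121
x=-10: |R|=0.1504
x=-100: |R|=0.2833
θ=10/13≥1/2 ⇒ |1+3/13x|<|1−10/13x| ∀x<0 ⇒ unbounded interval.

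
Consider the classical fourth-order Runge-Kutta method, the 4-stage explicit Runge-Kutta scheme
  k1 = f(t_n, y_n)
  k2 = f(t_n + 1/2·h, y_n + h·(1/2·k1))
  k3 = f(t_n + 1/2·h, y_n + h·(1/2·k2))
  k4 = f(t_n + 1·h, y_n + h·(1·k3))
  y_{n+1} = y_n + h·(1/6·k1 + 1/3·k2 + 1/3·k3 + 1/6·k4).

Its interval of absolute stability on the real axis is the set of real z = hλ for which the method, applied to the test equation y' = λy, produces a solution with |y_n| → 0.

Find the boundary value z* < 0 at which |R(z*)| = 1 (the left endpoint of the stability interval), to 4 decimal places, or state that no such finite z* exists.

left endpoint -2.7853.

Test eqn y'=λy, z=hλ:
  order 4, 4-stage ⇒ R(z)=1+z+z^2/2+z^3/6+z^4/24
  (e.g. R(-0.51)=0.60076, |R|=0.60076)

Solve |R(x)|<1 on ℝ⁻.
x=-0.51: |R|=0.6008
|R(-2.87)|=1.1354 |R(-2.11)|=0.3763 |R(-1.49)|=0.2741
Bisect:
  x_lo=-3.3636 |R|=2.2842  x_hi=-0.3315 |R|=0.7178
  mid=-1.84758 |R|=0.29357 →hi
  mid=-2.60560 |R|=0.76119 →hi
  mid=-2.98460 |R|=1.34450 →lo
  mid=-2.79510 |R|=1.01488 →lo
  mid=-2.70035 |R|=0.87930 →hi
  mid=-2.74772 |R|=0.94482 →hi
  mid=-2.77141 |R|=0.97927 →hi
  mid=-2.78326 |R|=0.99693 →hi
  mid=-2.78918 |R|=1.00587 →lo
  ...
  [-2.78548,-2.78529] ⇒ x*=-2.7853
So |R|<1 on (-2.7853, 0).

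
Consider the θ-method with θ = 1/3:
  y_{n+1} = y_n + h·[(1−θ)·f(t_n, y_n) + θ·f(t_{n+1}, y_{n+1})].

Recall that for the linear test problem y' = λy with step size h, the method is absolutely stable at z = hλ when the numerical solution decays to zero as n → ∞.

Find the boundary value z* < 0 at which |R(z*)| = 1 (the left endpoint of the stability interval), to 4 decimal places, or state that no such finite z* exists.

z* = -6.0000.

Test eqn y'=λy, z=hλ:
  y_{n+1} = y_n + z·[2/3·y_n + 1/3·y_{n+1}] ⇒ (1 − 1/3z)y_{n+1} = (1 + 2/3z)y_n
  ⇒ R(z) = (1 + 2/3z)/(1 − 1/3z).

Need |R(x)|<1, x<0.
x=-1.39: |R|=0.0501
R=−1: 1+2/3x = −1+1/3x ⇒ -1/3x=2 ⇒ x=2/(-1/3)=-6.0000
Confirm numerically:
  x=-5.512: |R|=0.94267 <1
  x=-3.324: |R|=0.57685 <1
  x=-2.553: |R|=0.37925 <1
  x=-6.502: |R|=1.05283 >1
  x=-6.039: |R|=1.00431 >1
Interval (-6.0000, 0).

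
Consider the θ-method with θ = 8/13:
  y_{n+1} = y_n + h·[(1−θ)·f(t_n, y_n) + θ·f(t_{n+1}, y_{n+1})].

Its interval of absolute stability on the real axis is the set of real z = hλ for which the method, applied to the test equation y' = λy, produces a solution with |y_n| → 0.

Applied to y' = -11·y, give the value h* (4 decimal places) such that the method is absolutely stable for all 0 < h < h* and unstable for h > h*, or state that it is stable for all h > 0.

(−∞, 0) — no finite endpoint. Any h>0 works for λ=-11.

On y'=λy, z=hλ:
  y_{n+1} = y_n + z·[5/13·y_n + 8/13·y_{n+1}] ⇒ (1 − 8/13z)y_{n+1} = (1 + 5/13z)y_n
  Hence R(z) = (1 + 5/13z)/(1 − 8/13z).

Find x<0 with |R(x)|<1.
x=-0.75: |R|=0.4868
x=-2: |R|=0.1034
x=-10: |R|=0.3978
x=-100: |R|=0.5990
θ=8/13≥1/2 ⇒ |1+5/13x|<|1−8/13x| ∀x<0 ⇒ unbounded interval.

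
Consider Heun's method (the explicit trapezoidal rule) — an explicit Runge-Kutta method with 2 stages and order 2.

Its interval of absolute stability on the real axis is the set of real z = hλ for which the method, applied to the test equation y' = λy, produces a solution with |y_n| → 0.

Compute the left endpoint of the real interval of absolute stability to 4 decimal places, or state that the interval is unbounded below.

left endpoint -2.0000.

Test eqn y'=λy, z=hλ:
  order 2, 2-stage ⇒ R(z)=1+z+z^2/2
  (e.g. R(-0.61)=0.57605, |R|=0.57605)

Boundary: |R(x)|=1, x<0.
x=-0.61: |R|=0.5760
|R(-2)|=1.0000 |R(-1.88)|=0.8872 |R(-1.56)|=0.6568
Bisect:
  x_lo=-2.7946 |R|=2.1103  x_hi=-0.1674 |R|=0.8466
  mid=-1.48099 |R|=0.61568 →hi
  mid=-2.13780 |R|=1.14730 →lo
  mid=-1.80940 |R|=0.82756 →hi
  mid=-1.97360 |R|=0.97395 →hi
  mid=-2.05570 |R|=1.05725 →lo
  mid=-2.01465 |R|=1.01476 →lo
  mid=-1.99413 |R|=0.99414 →hi
  mid=-2.00439 |R|=1.00440 →lo
  mid=-1.99926 |R|=0.99926 →hi
  ...
  [-2.00006,-1.99990] ⇒ x*=-2.0000
Stable set (-2.0000, 0).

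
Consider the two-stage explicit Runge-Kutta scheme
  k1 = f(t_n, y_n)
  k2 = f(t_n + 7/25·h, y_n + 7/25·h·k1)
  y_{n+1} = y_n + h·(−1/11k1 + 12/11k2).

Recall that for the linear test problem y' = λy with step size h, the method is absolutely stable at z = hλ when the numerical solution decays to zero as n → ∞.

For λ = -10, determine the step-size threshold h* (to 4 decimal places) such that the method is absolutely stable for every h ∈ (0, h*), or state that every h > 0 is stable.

On y'=λy, z=hλ:
  k1=λy_n ⇒ h·k1=z·y_n;  k2=λ(1+7/25z)y_n ⇒ h·k2=z(1+7/25z)y_n
  y_{n+1}/y_n = 1 − 1/11z + 12/11z(1+7/25z) = 1 + z + 84/275z²
  ⇒ R(z) = 1 + z + 84/275z².

Need |R(x)|<1, x<0.
x=-1.75: |R|=0.1855
R=1: x+84/275x²=0 ⇒ x=−275/84=-3.2738; min R=1−1/(4·84/275)=0.1815>−1
Confirm numerically:
  x=-2.982: |R|=0.73420 <1
  x=-2.638: |R|=0.48767 <1
  x=-2.561: |R|=0.44239 <1
  x=-1.456: |R|=0.19154 <1
  x=-3.866: |R|=1.69931 >1
  x=-3.685: |R|=1.46284 >1
  x=-3.519: |R|=1.26355 >1
Stable set (-3.2738, 0).

(-3.2738,0); λ=-10 ⇒ h* = (275/84)/10 = 0.3274.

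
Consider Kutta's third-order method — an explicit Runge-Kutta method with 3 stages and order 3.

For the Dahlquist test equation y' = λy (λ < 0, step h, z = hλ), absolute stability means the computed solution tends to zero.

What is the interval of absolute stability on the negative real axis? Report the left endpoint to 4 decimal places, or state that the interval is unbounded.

With y'=λy (z=hλ):
  order 3, 3-stage ⇒ R(z)=1+z+z^2/2+z^3/6
  (e.g. R(-1.11)=0.27811, |R|=0.27811)

Need |R(x)|<1, x<0.
x=-1.11: |R|=0.2781
|R(-2.09)|=0.4275 |R(-1.67)|=0.0518 |R(-0.64)|=0.5211
Bisect:
  x_lo=-3.3680 |R|=3.0636  x_hi=-0.0563 |R|=0.9452
  mid=-1.71215 |R|=0.08294 →hi
  mid=-2.54005 |R|=1.04546 →lo
  mid=-2.12610 |R|=0.46772 →hi
  mid=-2.33308 |R|=0.72804 →hi
  mid=-2.43656 |R|=0.87906 →hi
  mid=-2.48831 |R|=0.96027 →hi
  mid=-2.51418 |R|=1.00236 →lo
  mid=-2.50124 |R|=0.98119 →hi
  mid=-2.50771 |R|=0.99174 →hi
  ...
  [-2.51277,-2.51256] ⇒ x*=-2.5127
So |R|<1 on (-2.5127, 0).

(-2.5127, 0).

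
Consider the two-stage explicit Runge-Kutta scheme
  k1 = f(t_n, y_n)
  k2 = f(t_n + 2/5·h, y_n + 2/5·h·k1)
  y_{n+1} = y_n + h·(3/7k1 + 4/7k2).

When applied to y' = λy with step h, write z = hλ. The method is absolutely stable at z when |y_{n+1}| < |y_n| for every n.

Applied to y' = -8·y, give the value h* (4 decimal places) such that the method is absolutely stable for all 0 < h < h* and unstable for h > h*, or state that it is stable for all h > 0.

With y'=λy (z=hλ):
  k1=λy_n ⇒ h·k1=z·y_n;  k2=λ(1+2/5z)y_n ⇒ h·k2=z(1+2/5z)y_n
  y_{n+1}/y_n = 1 + 3/7z + 4/7z(1+2/5z) = 1 + z + 8/35z²
  ⇒ R(z) = 1 + z + 8/35z².

Boundary: |R(x)|=1, x<0.
x=-0.54: |R|=0.5267
R=1: x+8/35x²=0 ⇒ x=−35/8=-4.3750; min R=1−1/(4·8/35)=-0.0938>−1
Confirm numerically:
  x=-4.020: |R|=0.67381 <1
  x=-3.520: |R|=0.31209 <1
  x=-2.717: |R|=0.02967 <1
  x=-2.570: |R|=0.06031 <1
  x=-4.968: |R|=1.67338 >1
  x=-4.812: |R|=1.48065 >1
  x=-4.691: |R|=1.33882 >1
So |R|<1 on (-4.3750, 0).

(-4.3750,0); λ=-8 ⇒ h* = (35/8)/8 = 0.5469.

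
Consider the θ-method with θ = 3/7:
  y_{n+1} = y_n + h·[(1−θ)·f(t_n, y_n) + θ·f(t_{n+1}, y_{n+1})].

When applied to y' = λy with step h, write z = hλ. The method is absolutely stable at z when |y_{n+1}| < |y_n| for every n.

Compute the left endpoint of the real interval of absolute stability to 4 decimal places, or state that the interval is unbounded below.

left endpoint -14.0000.

Test eqn y'=λy, z=hλ:
  y_{n+1} = y_n + z·[4/7·y_n + 3/7·y_{n+1}] ⇒ (1 − 3/7z)y_{n+1} = (1 + 4/7z)y_n
  Hence R(z) = (1 + 4/7z)/(1 − 3/7z).

Solve |R(x)|<1 on ℝ⁻.
x=-0.42: |R|=0.6441
R=−1: 1+4/7x = −1+3/7x ⇒ -1/7x=2 ⇒ x=2/(-1/7)=-14.0000
Confirm numerically:
  x=-13.942: |R|=0.99881 <1
  x=-10.544: |R|=0.91054 <1
  x=-10.297: |R|=0.90227 <1
  x=-7.482: |R|=0.77865 <1
  x=-14.324: |R|=1.00648 >1
  x=-14.287: |R|=1.00576 >1
  x=-14.102: |R|=1.00207 >1
Stable set (-14.0000, 0).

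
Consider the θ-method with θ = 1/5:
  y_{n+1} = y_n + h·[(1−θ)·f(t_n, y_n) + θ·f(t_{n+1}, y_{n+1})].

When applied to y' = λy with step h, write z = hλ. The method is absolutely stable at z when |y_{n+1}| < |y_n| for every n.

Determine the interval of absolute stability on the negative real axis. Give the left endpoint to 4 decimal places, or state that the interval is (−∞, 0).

(-3.3333, 0).

With y'=λy (z=hλ):
  y_{n+1} = y_n + z·[4/5·y_n + 1/5·y_{n+1}] ⇒ (1 − 1/5z)y_{n+1} = (1 + 4/5z)y_n
  ⇒ R(z) = (1 + 4/5z)/(1 − 1/5z).

Solve |R(x)|<1 on ℝ⁻.
x=-0.52: |R|=0.5290
R=−1: 1+4/5x = −1+1/5x ⇒ -3/5x=2 ⇒ x=2/(-3/5)=-3.3333
Confirm numerically:
  x=-3.278: |R|=0.97995 <1
  x=-2.400: |R|=0.62162 <1
  x=-2.164: |R|=0.51033 <1
  x=-3.886: |R|=1.18659 >1
  x=-3.770: |R|=1.14937 >1
  x=-3.672: |R|=1.11716 >1
Interval (-3.3333, 0).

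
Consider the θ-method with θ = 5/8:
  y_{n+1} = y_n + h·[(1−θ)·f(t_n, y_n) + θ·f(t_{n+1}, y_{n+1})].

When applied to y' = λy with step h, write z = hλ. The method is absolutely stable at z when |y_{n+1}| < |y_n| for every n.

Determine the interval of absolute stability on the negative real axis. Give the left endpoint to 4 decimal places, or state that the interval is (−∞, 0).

(−∞, 0) — no finite endpoint.

With y'=λy (z=hλ):
  y_{n+1} = y_n + z·[3/8·y_n + 5/8·y_{n+1}] ⇒ (1 − 5/8z)y_{n+1} = (1 + 3/8z)y_n
  so R(z) = (1 + 3/8z)/(1 − 5/8z).

Solve |R(x)|<1 on ℝ⁻.
x=-1.32: |R|=0.2767
x=-2: |R|=0.1111
x=-10: |R|=0.3793
x=-100: |R|=0.5748
θ=5/8≥1/2 ⇒ |1+3/8x|<|1−5/8x| ∀x<0 ⇒ stable on all of ℝ⁻.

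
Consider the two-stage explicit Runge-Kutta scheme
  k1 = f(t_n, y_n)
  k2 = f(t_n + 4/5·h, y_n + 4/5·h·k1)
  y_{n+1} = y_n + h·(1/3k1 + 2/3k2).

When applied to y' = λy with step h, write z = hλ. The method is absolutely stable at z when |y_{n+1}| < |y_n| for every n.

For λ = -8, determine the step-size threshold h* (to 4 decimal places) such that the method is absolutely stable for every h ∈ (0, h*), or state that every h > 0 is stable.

On y'=λy, z=hλ:
  k1=λy_n ⇒ h·k1=z·y_n;  k2=λ(1+4/5z)y_n ⇒ h·k2=z(1+4/5z)y_n
  y_{n+1}/y_n = 1 + 1/3z + 2/3z(1+4/5z) = 1 + z + 8/15z²
  Hence R(z) = 1 + z + 8/15z².

Boundary: |R(x)|=1, x<0.
x=-1.14: |R|=0.5531
R=1: x+8/15x²=0 ⇒ x=−15/8=-1.8750; min R=1−1/(4·8/15)=0.5312>−1
Confirm numerically:
  x=-1.415: |R|=0.65285 <1
  x=-1.360: |R|=0.62645 <1
  x=-1.055: |R|=0.53861 <1
  x=-0.930: |R|=0.53128 <1
  x=-2.364: |R|=1.61653 >1
  x=-2.202: |R|=1.38403 >1
Stable set (-1.8750, 0).

(-1.8750,0); λ=-8 ⇒ h* = (15/8)/8 = 0.2344.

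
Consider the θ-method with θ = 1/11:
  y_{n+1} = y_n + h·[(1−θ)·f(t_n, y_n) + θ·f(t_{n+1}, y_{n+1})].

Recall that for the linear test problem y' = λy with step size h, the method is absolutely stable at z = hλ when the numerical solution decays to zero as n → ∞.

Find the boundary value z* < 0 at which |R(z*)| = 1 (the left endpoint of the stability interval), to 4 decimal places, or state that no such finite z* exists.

Test eqn y'=λy, z=hλ:
  y_{n+1} = y_n + z·[10/11·y_n + 1/11·y_{n+1}] ⇒ (1 − 1/11z)y_{n+1} = (1 + 10/11z)y_n
  so R(z) = (1 + 10/11z)/(1 − 1/11z).

Find x<0 with |R(x)|<1.
x=-1.78: |R|=0.5321
R=−1: 1+10/11x = −1+1/11x ⇒ -9/11x=2 ⇒ x=2/(-9/11)=-2.4444
Confirm numerically:
  x=-2.390: |R|=0.96341 <1
  x=-1.885: |R|=0.60924 <1
  x=-1.831: |R|=0.56971 <1
  x=-1.012: |R|=0.07326 <1
  x=-2.498: |R|=1.03571 >1
  x=-2.484: |R|=1.02640 >1
So |R|<1 on (-2.4444, 0).

z* = -2.4444.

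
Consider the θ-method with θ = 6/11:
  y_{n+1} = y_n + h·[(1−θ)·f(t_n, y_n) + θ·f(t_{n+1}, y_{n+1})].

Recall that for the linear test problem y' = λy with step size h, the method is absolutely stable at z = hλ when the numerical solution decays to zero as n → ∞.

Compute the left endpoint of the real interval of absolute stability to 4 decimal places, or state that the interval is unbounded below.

interval (−∞, 0).

Set f=λy, z=hλ:
  y_{n+1} = y_n + z·[5/11·y_n + 6/11·y_{n+1}] ⇒ (1 − 6/11z)y_{n+1} = (1 + 5/11z)y_n
  so R(z) = (1 + 5/11z)/(1 − 6/11z).

Boundary: |R(x)|=1, x<0.
x=-1.47: |R|=0.1842
x=-2: |R|=0.0435
x=-10: |R|=0.5493
x=-100: |R|=0.8003
θ=6/11≥1/2 ⇒ |1+5/11x|<|1−6/11x| ∀x<0 ⇒ stable on all of ℝ⁻.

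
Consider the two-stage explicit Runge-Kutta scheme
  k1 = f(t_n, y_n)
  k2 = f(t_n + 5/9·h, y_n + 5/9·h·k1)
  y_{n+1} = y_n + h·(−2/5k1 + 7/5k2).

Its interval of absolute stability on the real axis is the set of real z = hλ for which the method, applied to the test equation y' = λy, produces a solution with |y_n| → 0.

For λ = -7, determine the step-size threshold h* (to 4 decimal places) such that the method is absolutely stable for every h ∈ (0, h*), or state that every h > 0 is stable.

With y'=λy (z=hλ):
  k1=λy_n ⇒ h·k1=z·y_n;  k2=λ(1+5/9z)y_n ⇒ h·k2=z(1+5/9z)y_n
  y_{n+1}/y_n = 1 − 2/5z + 7/5z(1+5/9z) = 1 + z + 7/9z²
  so R(z) = 1 + z + 7/9z².

Solve |R(x)|<1 on ℝ⁻.
x=-0.62: |R|=0.6790
R=1: x+7/9x²=0 ⇒ x=−9/7=-1.2857; min R=1−1/(4·7/9)=0.6786>−1
Confirm numerically:
  x=-1.244: |R|=0.95964 <1
  x=-1.001: |R|=0.77833 <1
  x=-0.573: |R|=0.68237 <1
  x=-0.519: |R|=0.69050 <1
  x=-1.638: |R|=1.44881 >1
  x=-1.604: |R|=1.39708 >1
Stable set (-1.2857, 0).

(-1.2857,0); λ=-7 ⇒ h* = (9/7)/7 = 0.1837.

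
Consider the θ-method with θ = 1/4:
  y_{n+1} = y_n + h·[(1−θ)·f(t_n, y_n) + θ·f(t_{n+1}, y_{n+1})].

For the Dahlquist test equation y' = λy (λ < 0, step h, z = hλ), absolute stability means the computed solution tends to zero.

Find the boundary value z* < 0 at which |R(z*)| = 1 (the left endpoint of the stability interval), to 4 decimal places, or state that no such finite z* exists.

left endpoint -4.0000.

With y'=λy (z=hλ):
  y_{n+1} = y_n + z·[3/4·y_n + 1/4·y_{n+1}] ⇒ (1 − 1/4z)y_{n+1} = (1 + 3/4z)y_n
  so R(z) = (1 + 3/4z)/(1 − 1/4z).

Solve |R(x)|<1 on ℝ⁻.
x=-1.74: |R|=0.2125
R=−1: 1+3/4x = −1+1/4x ⇒ -1/2x=2 ⇒ x=2/(-1/2)=-4.0000
Confirm numerically:
  x=-3.392: |R|=0.83550 <1
  x=-3.225: |R|=0.78547 <1
  x=-2.426: |R|=0.51012 <1
  x=-2.175: |R|=0.40891 <1
  x=-4.567: |R|=1.13237 >1
  x=-4.357: |R|=1.08544 >1
  x=-4.057: |R|=1.01415 >1
Interval (-4.0000, 0).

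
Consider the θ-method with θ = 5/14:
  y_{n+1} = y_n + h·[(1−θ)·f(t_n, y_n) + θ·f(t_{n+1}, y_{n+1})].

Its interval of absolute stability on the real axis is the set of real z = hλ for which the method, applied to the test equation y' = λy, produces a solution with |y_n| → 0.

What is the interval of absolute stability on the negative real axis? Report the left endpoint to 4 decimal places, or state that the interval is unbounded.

z∈(-7.0000,0).

Test eqn y'=λy, z=hλ:
  y_{n+1} = y_n + z·[9/14·y_n + 5/14·y_{n+1}] ⇒ (1 − 5/14z)y_{n+1} = (1 + 9/14z)y_n
  so R(z) = (1 + 9/14z)/(1 − 5/14z).

Find x<0 with |R(x)|<1.
x=-0.54: |R|=0.5473
R=−1: 1+9/14x = −1+5/14x ⇒ -2/7x=2 ⇒ x=2/(-2/7)=-7.0000
Confirm numerically:
  x=-6.407: |R|=0.94847 <1
  x=-5.917: |R|=0.90061 <1
  x=-5.229: |R|=0.82354 <1
  x=-7.216: |R|=1.01725 >1
  x=-7.197: |R|=1.01576 >1
Stable set (-7.0000, 0).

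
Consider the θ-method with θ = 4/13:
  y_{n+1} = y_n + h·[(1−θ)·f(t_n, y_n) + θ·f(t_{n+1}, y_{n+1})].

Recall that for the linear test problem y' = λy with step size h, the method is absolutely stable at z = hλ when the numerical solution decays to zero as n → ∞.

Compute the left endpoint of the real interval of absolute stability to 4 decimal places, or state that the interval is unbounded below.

With y'=λy (z=hλ):
  y_{n+1} = y_n + z·[9/13·y_n + 4/13·y_{n+1}] ⇒ (1 − 4/13z)y_{n+1} = (1 + 9/13z)y_n
  ⇒ R(z) = (1 + 9/13z)/(1 − 4/13z).

Solve |R(x)|<1 on ℝ⁻.
x=-0.71: |R|=0.4173
R=−1: 1+9/13x = −1+4/13x ⇒ -5/13x=2 ⇒ x=2/(-5/13)=-5.2000
Confirm numerically:
  x=-5.135: |R|=0.99031 <1
  x=-4.840: |R|=0.94438 <1
  x=-3.903: |R|=0.77335 <1
  x=-5.572: |R|=1.05271 >1
  x=-5.406: |R|=1.02975 >1
So |R|<1 on (-5.2000, 0).

z* = -5.2000.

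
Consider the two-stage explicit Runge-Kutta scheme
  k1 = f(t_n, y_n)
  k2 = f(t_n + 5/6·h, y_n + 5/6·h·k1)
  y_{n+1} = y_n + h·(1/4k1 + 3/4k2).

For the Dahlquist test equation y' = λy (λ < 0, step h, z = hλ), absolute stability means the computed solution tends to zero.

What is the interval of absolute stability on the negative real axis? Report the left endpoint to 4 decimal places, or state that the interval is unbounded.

(-1.6000, 0).

Set f=λy, z=hλ:
  k1=λy_n ⇒ h·k1=z·y_n;  k2=λ(1+5/6z)y_n ⇒ h·k2=z(1+5/6z)y_n
  y_{n+1}/y_n = 1 + 1/4z + 3/4z(1+5/6z) = 1 + z + 5/8z²
  ⇒ R(z) = 1 + z + 5/8z².

Boundary: |R(x)|=1, x<0.
x=-0.52: |R|=0.6490
R=1: x+5/8x²=0 ⇒ x=−8/5=-1.6000; min R=1−1/(4·5/8)=0.6000>−1
Confirm numerically:
  x=-1.236: |R|=0.71881 <1
  x=-0.831: |R|=0.60060 <1
  x=-0.668: |R|=0.61089 <1
  x=-1.962: |R|=1.44390 >1
  x=-1.825: |R|=1.25664 >1
Stable set (-1.6000, 0).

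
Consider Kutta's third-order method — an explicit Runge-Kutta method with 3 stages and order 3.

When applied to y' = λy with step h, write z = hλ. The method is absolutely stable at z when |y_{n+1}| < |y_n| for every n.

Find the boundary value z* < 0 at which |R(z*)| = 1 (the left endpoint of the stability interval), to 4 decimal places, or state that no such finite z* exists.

left endpoint -2.5127.

Set f=λy, z=hλ:
  order 3, 3-stage ⇒ R(z)=1+z+z^2/2+z^3/6
  (e.g. R(-0.83)=0.41915, |R|=0.41915)

Find x<0 with |R(x)|<1.
x=-0.83: |R|=0.4192
|R(-2.82)|=1.5814 |R(-2.63)|=1.2035 |R(-0.69)|=0.4933
Bisect:
  x_lo=-3.2635 |R|=2.7312  x_hi=-0.2371 |R|=0.7888
  mid=-1.75027 |R|=0.11219 →hi
  mid=-2.50687 |R|=0.99037 →hi
  mid=-2.88517 |R|=1.72587 →lo
  mid=-2.69602 |R|=1.32778 →lo
  mid=-2.60145 |R|=1.15191 →lo
  mid=-2.55416 |R|=1.06940 →lo
  mid=-2.53052 |R|=1.02946 →lo
  mid=-2.51869 |R|=1.00981 →lo
  ...
  [-2.51278,-2.51260] ⇒ x*=-2.5127
Interval (-2.5127, 0).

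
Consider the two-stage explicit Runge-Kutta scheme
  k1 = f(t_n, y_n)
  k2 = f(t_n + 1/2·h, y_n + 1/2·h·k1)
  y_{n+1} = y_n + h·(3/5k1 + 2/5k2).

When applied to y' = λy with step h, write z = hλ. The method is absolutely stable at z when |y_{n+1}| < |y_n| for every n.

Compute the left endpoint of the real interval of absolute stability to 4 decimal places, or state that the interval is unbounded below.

z* = -5.0000.

Set f=λy, z=hλ:
  k1=λy_n ⇒ h·k1=z·y_n;  k2=λ(1+1/2z)y_n ⇒ h·k2=z(1+1/2z)y_n
  y_{n+1}/y_n = 1 + 3/5z + 2/5z(1+1/2z) = 1 + z + 1/5z²
  R(z) = 1 + z + 1/5z².

Boundary: |R(x)|=1, x<0.
x=-0.8: |R|=0.3280
R=1: x+1/5x²=0 ⇒ x=−5=-5.0000; min R=1−1/(4·1/5)=-0.2500>−1
Confirm numerically:
  x=-4.966: |R|=0.96623 <1
  x=-4.903: |R|=0.90488 <1
  x=-3.740: |R|=0.05752 <1
  x=-2.146: |R|=0.22494 <1
  x=-5.358: |R|=1.38363 >1
  x=-5.323: |R|=1.34387 >1
  x=-5.048: |R|=1.04846 >1
Interval (-5.0000, 0).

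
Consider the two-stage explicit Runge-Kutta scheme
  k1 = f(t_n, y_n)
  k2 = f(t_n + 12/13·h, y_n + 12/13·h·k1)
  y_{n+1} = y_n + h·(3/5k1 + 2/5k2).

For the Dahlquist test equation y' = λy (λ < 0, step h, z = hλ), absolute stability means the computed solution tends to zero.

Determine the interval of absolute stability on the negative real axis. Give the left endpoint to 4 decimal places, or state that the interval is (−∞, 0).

z∈(-2.7083,0).

Set f=λy, z=hλ:
  k1=λy_n ⇒ h·k1=z·y_n;  k2=λ(1+12/13z)y_n ⇒ h·k2=z(1+12/13z)y_n
  y_{n+1}/y_n = 1 + 3/5z + 2/5z(1+12/13z) = 1 + z + 24/65z²
  R(z) = 1 + z + 24/65z².

Boundary: |R(x)|=1, x<0.
x=-0.87: |R|=0.4095
R=1: x+24/65x²=0 ⇒ x=−65/24=-2.7083; min R=1−1/(4·24/65)=0.3229>−1
Confirm numerically:
  x=-2.178: |R|=0.57351 <1
  x=-2.106: |R|=0.53163 <1
  x=-1.767: |R|=0.38585 <1
  x=-1.339: |R|=0.32300 <1
  x=-3.271: |R|=1.67956 >1
  x=-2.898: |R|=1.20295 >1
So |R|<1 on (-2.7083, 0).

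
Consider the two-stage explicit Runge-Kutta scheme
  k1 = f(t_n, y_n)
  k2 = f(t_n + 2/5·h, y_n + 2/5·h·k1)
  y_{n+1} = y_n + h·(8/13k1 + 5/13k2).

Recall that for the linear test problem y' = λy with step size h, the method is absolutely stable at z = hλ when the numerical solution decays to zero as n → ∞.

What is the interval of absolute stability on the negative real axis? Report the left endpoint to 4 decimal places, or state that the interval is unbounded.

(-6.5000, 0).

On y'=λy, z=hλ:
  k1=λy_n ⇒ h·k1=z·y_n;  k2=λ(1+2/5z)y_n ⇒ h·k2=z(1+2/5z)y_n
  y_{n+1}/y_n = 1 + 8/13z + 5/13z(1+2/5z) = 1 + z + 2/13z²
  so R(z) = 1 + z + 2/13z².

Boundary: |R(x)|=1, x<0.
x=-0.97: |R|=0.1748
R=1: x+2/13x²=0 ⇒ x=−13/2=-6.5000; min R=1−1/(4·2/13)=-0.6250>−1
Confirm numerically:
  x=-4.442: |R|=0.40641 <1
  x=-3.162: |R|=0.62381 <1
  x=-2.988: |R|=0.61444 <1
  x=-7.090: |R|=1.64355 >1
  x=-7.086: |R|=1.63883 >1
Stable set (-6.5000, 0).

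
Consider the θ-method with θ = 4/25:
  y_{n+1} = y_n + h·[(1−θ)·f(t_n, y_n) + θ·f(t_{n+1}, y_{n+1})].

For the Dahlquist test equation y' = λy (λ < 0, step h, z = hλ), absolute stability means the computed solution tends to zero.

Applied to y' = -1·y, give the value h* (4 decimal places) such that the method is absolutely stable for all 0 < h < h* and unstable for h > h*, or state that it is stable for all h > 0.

On y'=λy, z=hλ:
  y_{n+1} = y_n + z·[21/25·y_n + 4/25·y_{n+1}] ⇒ (1 − 4/25z)y_{n+1} = (1 + 21/25z)y_n
  Hence R(z) = (1 + 21/25z)/(1 − 4/25z).

Need |R(x)|<1, x<0.
x=-1.12: |R|=0.0502
R=−1: 1+21/25x = −1+4/25x ⇒ -17/25x=2 ⇒ x=2/(-17/25)=-2.9412
Confirm numerically:
  x=-2.593: |R|=0.83266 <1
  x=-1.794: |R|=0.39390 <1
  x=-1.376: |R|=0.12772 <1
  x=-3.533: |R|=1.25710 >1
  x=-3.418: |R|=1.20961 >1
Interval (-2.9412, 0).

(-2.9412,0); λ=-1 ⇒ h* = (50/17)/1 = 2.9412.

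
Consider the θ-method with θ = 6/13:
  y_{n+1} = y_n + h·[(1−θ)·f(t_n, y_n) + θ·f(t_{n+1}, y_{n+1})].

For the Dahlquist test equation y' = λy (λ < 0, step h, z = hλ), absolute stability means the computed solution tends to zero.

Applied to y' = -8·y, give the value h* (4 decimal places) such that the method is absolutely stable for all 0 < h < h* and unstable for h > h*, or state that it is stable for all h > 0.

(-26.0000,0); λ=-8 ⇒ h* = (26)/8 = 3.2500.

Test eqn y'=λy, z=hλ:
  y_{n+1} = y_n + z·[7/13·y_n + 6/13·y_{n+1}] ⇒ (1 − 6/13z)y_{n+1} = (1 + 7/13z)y_n
  so R(z) = (1 + 7/13z)/(1 − 6/13z).

Solve |R(x)|<1 on ℝ⁻.
x=-1.33: |R|=0.1759
R=−1: 1+7/13x = −1+6/13x ⇒ -1/13x=2 ⇒ x=2/(-1/13)=-26.0000
Confirm numerically:
  x=-24.490: |R|=0.99056 <1
  x=-20.704: |R|=0.96141 <1
  x=-20.560: |R|=0.96011 <1
  x=-11.144: |R|=0.81398 <1
  x=-26.490: |R|=1.00285 >1
  x=-26.032: |R|=1.00019 >1
So |R|<1 on (-26.0000, 0).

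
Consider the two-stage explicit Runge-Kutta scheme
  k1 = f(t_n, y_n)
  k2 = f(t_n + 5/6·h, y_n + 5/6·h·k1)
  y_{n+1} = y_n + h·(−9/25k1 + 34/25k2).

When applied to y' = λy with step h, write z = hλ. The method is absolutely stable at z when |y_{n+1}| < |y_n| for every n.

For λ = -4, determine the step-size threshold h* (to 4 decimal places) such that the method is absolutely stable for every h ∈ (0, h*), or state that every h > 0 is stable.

(-0.8824,0); λ=-4 ⇒ h* = (15/17)/4 = 0.2206.

Test eqn y'=λy, z=hλ:
  k1=λy_n ⇒ h·k1=z·y_n;  k2=λ(1+5/6z)y_n ⇒ h·k2=z(1+5/6z)y_n
  y_{n+1}/y_n = 1 − 9/25z + 34/25z(1+5/6z) = 1 + z + 17/15z²
  so R(z) = 1 + z + 17/15z².

Boundary: |R(x)|=1, x<0.
x=-1.51: |R|=2.0741
R=1: x+17/15x²=0 ⇒ x=−15/17=-0.8824; min R=1−1/(4·17/15)=0.7794>−1
Confirm numerically:
  x=-0.848: |R|=0.96698 <1
  x=-0.843: |R|=0.96240 <1
  x=-0.771: |R|=0.90270 <1
  x=-1.398: |R|=1.81699 >1
  x=-1.023: |R|=1.16307 >1
So |R|<1 on (-0.8824, 0).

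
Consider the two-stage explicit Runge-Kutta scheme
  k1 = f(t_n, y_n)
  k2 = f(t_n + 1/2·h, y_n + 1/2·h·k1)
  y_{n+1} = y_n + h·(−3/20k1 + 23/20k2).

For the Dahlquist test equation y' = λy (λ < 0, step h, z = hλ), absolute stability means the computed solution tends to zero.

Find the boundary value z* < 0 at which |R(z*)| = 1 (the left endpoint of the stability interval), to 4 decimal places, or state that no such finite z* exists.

Set f=λy, z=hλ:
  k1=λy_n ⇒ h·k1=z·y_n;  k2=λ(1+1/2z)y_n ⇒ h·k2=z(1+1/2z)y_n
  y_{n+1}/y_n = 1 − 3/20z + 23/20z(1+1/2z) = 1 + z + 23/40z²
  Hence R(z) = 1 + z + 23/40z².

Boundary: |R(x)|=1, x<0.
x=-1.06: |R|=0.5861
R=1: x+23/40x²=0 ⇒ x=−40/23=-1.7391; min R=1−1/(4·23/40)=0.5652>−1
Confirm numerically:
  x=-1.434: |R|=0.74840 <1
  x=-0.964: |R|=0.57035 <1
  x=-0.813: |R|=0.56706 <1
  x=-2.281: |R|=1.71070 >1
  x=-2.180: |R|=1.55263 >1
  x=-1.766: |R|=1.02728 >1
Stable set (-1.7391, 0).

z* = -1.7391.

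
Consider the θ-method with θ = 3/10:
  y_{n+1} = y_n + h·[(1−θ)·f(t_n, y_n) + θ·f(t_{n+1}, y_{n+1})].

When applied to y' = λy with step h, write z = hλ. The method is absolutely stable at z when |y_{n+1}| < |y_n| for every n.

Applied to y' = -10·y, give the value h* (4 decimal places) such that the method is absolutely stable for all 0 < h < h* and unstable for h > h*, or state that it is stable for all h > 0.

On y'=λy, z=hλ:
  y_{n+1} = y_n + z·[7/10·y_n + 3/10·y_{n+1}] ⇒ (1 − 3/10z)y_{n+1} = (1 + 7/10z)y_n
  ⇒ R(z) = (1 + 7/10z)/(1 − 3/10z).

Find x<0 with |R(x)|<1.
x=-0.78: |R|=0.3679
R=−1: 1+7/10x = −1+3/10x ⇒ -2/5x=2 ⇒ x=2/(-2/5)=-5.0000
Confirm numerically:
  x=-4.744: |R|=0.95774 <1
  x=-3.316: |R|=0.66232 <1
  x=-2.901: |R|=0.55109 <1
  x=-2.163: |R|=0.31178 <1
  x=-5.388: |R|=1.05932 >1
  x=-5.306: |R|=1.04723 >1
  x=-5.229: |R|=1.03566 >1
Stable set (-5.0000, 0).

(-5.0000,0); λ=-10 ⇒ h* = (5)/10 = 0.5000.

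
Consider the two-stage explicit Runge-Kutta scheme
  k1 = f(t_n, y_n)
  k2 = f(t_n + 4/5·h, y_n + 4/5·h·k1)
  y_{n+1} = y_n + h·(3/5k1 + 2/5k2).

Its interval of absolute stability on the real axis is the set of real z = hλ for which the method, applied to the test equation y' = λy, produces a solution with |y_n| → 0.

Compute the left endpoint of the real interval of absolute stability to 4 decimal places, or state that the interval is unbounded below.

z* = -3.1250.

With y'=λy (z=hλ):
  k1=λy_n ⇒ h·k1=z·y_n;  k2=λ(1+4/5z)y_n ⇒ h·k2=z(1+4/5z)y_n
  y_{n+1}/y_n = 1 + 3/5z + 2/5z(1+4/5z) = 1 + z + 8/25z²
  ⇒ R(z) = 1 + z + 8/25z².

Boundary: |R(x)|=1, x<0.
x=-1.26: |R|=0.2480
R=1: x+8/25x²=0 ⇒ x=−25/8=-3.1250; min R=1−1/(4·8/25)=0.2188>−1
Confirm numerically:
  x=-2.623: |R|=0.57864 <1
  x=-2.574: |R|=0.54615 <1
  x=-2.311: |R|=0.39803 <1
  x=-1.972: |R|=0.27241 <1
  x=-3.458: |R|=1.36848 >1
  x=-3.432: |R|=1.33716 >1
Stable set (-3.1250, 0).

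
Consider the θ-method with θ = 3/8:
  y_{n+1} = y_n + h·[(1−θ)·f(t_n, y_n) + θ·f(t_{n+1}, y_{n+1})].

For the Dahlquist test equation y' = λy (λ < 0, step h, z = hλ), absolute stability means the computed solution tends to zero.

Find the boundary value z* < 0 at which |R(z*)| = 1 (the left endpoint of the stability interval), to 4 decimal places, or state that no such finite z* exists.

Test eqn y'=λy, z=hλ:
  y_{n+1} = y_n + z·[5/8·y_n + 3/8·y_{n+1}] ⇒ (1 − 3/8z)y_{n+1} = (1 + 5/8z)y_n
  Hence R(z) = (1 + 5/8z)/(1 − 3/8z).

Solve |R(x)|<1 on ℝ⁻.
x=-0.31: |R|=0.7223
R=−1: 1+5/8x = −1+3/8x ⇒ -1/4x=2 ⇒ x=2/(-1/4)=-8.0000
Confirm numerically:
  x=-6.101: |R|=0.85561 <1
  x=-4.629: |R|=0.69196 <1
  x=-3.441: |R|=0.50237 <1
  x=-8.492: |R|=1.02939 >1
  x=-8.315: |R|=1.01912 >1
  x=-8.036: |R|=1.00224 >1
Stable set (-8.0000, 0).

left endpoint -8.0000.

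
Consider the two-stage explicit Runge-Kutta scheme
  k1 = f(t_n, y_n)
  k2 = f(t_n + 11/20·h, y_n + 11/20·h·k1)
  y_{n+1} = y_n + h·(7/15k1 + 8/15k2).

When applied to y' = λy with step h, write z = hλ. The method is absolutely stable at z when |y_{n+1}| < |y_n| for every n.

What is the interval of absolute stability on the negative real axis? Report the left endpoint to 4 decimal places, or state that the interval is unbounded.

z∈(-3.4091,0).

Test eqn y'=λy, z=hλ:
  k1=λy_n ⇒ h·k1=z·y_n;  k2=λ(1+11/20z)y_n ⇒ h·k2=z(1+11/20z)y_n
  y_{n+1}/y_n = 1 + 7/15z + 8/15z(1+11/20z) = 1 + z + 22/75z²
  Hence R(z) = 1 + z + 22/75z².

Boundary: |R(x)|=1, x<0.
x=-0.59: |R|=0.5121
R=1: x+22/75x²=0 ⇒ x=−75/22=-3.4091; min R=1−1/(4·22/75)=0.1477>−1
Confirm numerically:
  x=-2.970: |R|=0.61746 <1
  x=-2.655: |R|=0.41271 <1
  x=-2.359: |R|=0.27337 <1
  x=-1.426: |R|=0.17049 <1
  x=-3.951: |R|=1.62805 >1
  x=-3.883: |R|=1.53979 >1
  x=-3.603: |R|=1.20494 >1
Stable set (-3.4091, 0).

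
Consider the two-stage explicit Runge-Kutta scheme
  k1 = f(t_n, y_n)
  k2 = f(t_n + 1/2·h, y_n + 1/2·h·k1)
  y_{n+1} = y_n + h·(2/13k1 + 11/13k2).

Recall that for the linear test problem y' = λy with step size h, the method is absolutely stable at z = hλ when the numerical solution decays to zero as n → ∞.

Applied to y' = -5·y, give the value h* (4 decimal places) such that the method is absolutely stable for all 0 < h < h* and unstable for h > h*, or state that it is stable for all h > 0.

(-2.3636,0); λ=-5 ⇒ h* = (26/11)/5 = 0.4727.

With y'=λy (z=hλ):
  k1=λy_n ⇒ h·k1=z·y_n;  k2=λ(1+1/2z)y_n ⇒ h·k2=z(1+1/2z)y_n
  y_{n+1}/y_n = 1 + 2/13z + 11/13z(1+1/2z) = 1 + z + 11/26z²
  Hence R(z) = 1 + z + 11/26z².

Boundary: |R(x)|=1, x<0.
x=-0.92: |R|=0.4381
R=1: x+11/26x²=0 ⇒ x=−26/11=-2.3636; min R=1−1/(4·11/26)=0.4091>−1
Confirm numerically:
  x=-2.201: |R|=0.84855 <1
  x=-1.856: |R|=0.60139 <1
  x=-1.793: |R|=0.56713 <1
  x=-1.221: |R|=0.40974 <1
  x=-2.899: |R|=1.65662 >1
  x=-2.704: |R|=1.38938 >1
  x=-2.666: |R|=1.34104 >1
Stable set (-2.3636, 0).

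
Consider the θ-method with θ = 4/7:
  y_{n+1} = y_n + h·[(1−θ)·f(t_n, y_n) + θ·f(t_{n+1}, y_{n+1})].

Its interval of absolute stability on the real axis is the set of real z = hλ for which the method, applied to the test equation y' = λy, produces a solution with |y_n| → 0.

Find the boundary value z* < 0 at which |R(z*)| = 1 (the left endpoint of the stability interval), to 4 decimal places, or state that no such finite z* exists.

Set f=λy, z=hλ:
  y_{n+1} = y_n + z·[3/7·y_n + 4/7·y_{n+1}] ⇒ (1 − 4/7z)y_{n+1} = (1 + 3/7z)y_n
  R(z) = (1 + 3/7z)/(1 − 4/7z).

Need |R(x)|<1, x<0.
x=-1.47: |R|=0.2011
x=-2: |R|=0.0667
x=-10: |R|=0.4894
x=-100: |R|=0.7199
θ=4/7≥1/2 ⇒ |1+3/7x|<|1−4/7x| ∀x<0 ⇒ interval (−∞,0).

(−∞, 0) — no finite endpoint.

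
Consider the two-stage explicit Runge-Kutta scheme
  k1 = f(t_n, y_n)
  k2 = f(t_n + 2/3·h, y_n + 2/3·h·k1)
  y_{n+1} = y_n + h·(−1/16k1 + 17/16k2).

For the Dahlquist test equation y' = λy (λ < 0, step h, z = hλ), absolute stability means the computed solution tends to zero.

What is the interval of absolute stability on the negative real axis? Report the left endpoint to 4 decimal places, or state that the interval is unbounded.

On y'=λy, z=hλ:
  k1=λy_n ⇒ h·k1=z·y_n;  k2=λ(1+2/3z)y_n ⇒ h·k2=z(1+2/3z)y_n
  y_{n+1}/y_n = 1 − 1/16z + 17/16z(1+2/3z) = 1 + z + 17/24z²
  ⇒ R(z) = 1 + z + 17/24z².

Need |R(x)|<1, x<0.
x=-0.8: |R|=0.6533
R=1: x+17/24x²=0 ⇒ x=−24/17=-1.4118; min R=1−1/(4·17/24)=0.6471>−1
Confirm numerically:
  x=-1.217: |R|=0.83210 <1
  x=-1.010: |R|=0.71257 <1
  x=-0.634: |R|=0.65072 <1
  x=-1.914: |R|=1.68091 >1
  x=-1.559: |R|=1.16259 >1
Interval (-1.4118, 0).

(-1.4118, 0).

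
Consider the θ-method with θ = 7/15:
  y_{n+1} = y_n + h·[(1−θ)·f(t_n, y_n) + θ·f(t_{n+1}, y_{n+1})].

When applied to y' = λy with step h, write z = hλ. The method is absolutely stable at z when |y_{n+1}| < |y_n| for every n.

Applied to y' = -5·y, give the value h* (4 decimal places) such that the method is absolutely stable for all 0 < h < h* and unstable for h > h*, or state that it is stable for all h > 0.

(-30.0000,0); λ=-5 ⇒ h* = (30)/5 = 6.0000.

On y'=λy, z=hλ:
  y_{n+1} = y_n + z·[8/15·y_n + 7/15·y_{n+1}] ⇒ (1 − 7/15z)y_{n+1} = (1 + 8/15z)y_n
  R(z) = (1 + 8/15z)/(1 − 7/15z).

Need |R(x)|<1, x<0.
x=-1.03: |R|=0.3044
R=−1: 1+8/15x = −1+7/15x ⇒ -1/15x=2 ⇒ x=2/(-1/15)=-30.0000
Confirm numerically:
  x=-28.576: |R|=0.99338 <1
  x=-23.373: |R|=0.96290 <1
  x=-12.678: |R|=0.83303 <1
  x=-30.524: |R|=1.00229 >1
  x=-30.428: |R|=1.00188 >1
  x=-30.271: |R|=1.00119 >1
Stable set (-30.0000, 0).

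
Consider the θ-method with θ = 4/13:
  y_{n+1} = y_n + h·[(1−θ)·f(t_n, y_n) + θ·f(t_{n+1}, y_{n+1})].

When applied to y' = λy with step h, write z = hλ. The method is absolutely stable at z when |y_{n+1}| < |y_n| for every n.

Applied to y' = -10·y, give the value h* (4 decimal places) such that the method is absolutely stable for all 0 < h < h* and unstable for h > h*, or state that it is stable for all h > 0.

With y'=λy (z=hλ):
  y_{n+1} = y_n + z·[9/13·y_n + 4/13·y_{n+1}] ⇒ (1 − 4/13z)y_{n+1} = (1 + 9/13z)y_n
  R(z) = (1 + 9/13z)/(1 − 4/13z).

Solve |R(x)|<1 on ℝ⁻.
x=-0.61: |R|=0.4864
R=−1: 1+9/13x = −1+4/13x ⇒ -5/13x=2 ⇒ x=2/(-5/13)=-5.2000
Confirm numerically:
  x=-4.382: |R|=0.86602 <1
  x=-4.017: |R|=0.79651 <1
  x=-2.648: |R|=0.45914 <1
  x=-5.668: |R|=1.06560 >1
  x=-5.499: |R|=1.04272 >1
  x=-5.259: |R|=1.00867 >1
Stable set (-5.2000, 0).

(-5.2000,0); λ=-10 ⇒ h* = (26/5)/10 = 0.5200.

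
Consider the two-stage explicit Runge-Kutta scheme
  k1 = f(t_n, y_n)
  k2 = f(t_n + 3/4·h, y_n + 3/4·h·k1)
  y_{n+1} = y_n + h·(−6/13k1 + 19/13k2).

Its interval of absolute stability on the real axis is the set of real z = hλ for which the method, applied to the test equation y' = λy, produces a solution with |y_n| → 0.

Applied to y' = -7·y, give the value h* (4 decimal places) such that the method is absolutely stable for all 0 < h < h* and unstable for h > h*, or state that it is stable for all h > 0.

With y'=λy (z=hλ):
  k1=λy_n ⇒ h·k1=z·y_n;  k2=λ(1+3/4z)y_n ⇒ h·k2=z(1+3/4z)y_n
  y_{n+1}/y_n = 1 − 6/13z + 19/13z(1+3/4z) = 1 + z + 57/52z²
  R(z) = 1 + z + 57/52z².

Boundary: |R(x)|=1, x<0.
x=-0.36: |R|=0.7821
R=1: x+57/52x²=0 ⇒ x=−52/57=-0.9123; min R=1−1/(4·57/52)=0.7719>−1
Confirm numerically:
  x=-0.785: |R|=0.89048 <1
  x=-0.655: |R|=0.81528 <1
  x=-0.580: |R|=0.78875 <1
  x=-1.130: |R|=1.26968 >1
  x=-0.972: |R|=1.06363 >1
Interval (-0.9123, 0).

(-0.9123,0); λ=-7 ⇒ h* = (52/57)/7 = 0.1303.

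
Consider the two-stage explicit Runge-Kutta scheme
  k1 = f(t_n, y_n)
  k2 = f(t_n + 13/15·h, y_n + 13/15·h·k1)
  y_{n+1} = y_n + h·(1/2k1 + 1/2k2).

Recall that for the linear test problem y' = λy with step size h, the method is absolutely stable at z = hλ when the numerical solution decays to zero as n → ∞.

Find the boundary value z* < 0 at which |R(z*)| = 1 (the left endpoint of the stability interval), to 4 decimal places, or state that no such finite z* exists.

left endpoint -2.3077.

On y'=λy, z=hλ:
  k1=λy_n ⇒ h·k1=z·y_n;  k2=λ(1+13/15z)y_n ⇒ h·k2=z(1+13/15z)y_n
  y_{n+1}/y_n = 1 + 1/2z + 1/2z(1+13/15z) = 1 + z + 13/30z²
  Hence R(z) = 1 + z + 13/30z².

Find x<0 with |R(x)|<1.
x=-1.18: |R|=0.4234
R=1: x+13/30x²=0 ⇒ x=−30/13=-2.3077; min R=1−1/(4·13/30)=0.4231>−1
Confirm numerically:
  x=-2.244: |R|=0.93807 <1
  x=-1.653: |R|=0.53104 <1
  x=-1.395: |R|=0.44828 <1
  x=-1.206: |R|=0.42426 <1
  x=-2.698: |R|=1.45632 >1
  x=-2.469: |R|=1.17258 >1
So |R|<1 on (-2.3077, 0).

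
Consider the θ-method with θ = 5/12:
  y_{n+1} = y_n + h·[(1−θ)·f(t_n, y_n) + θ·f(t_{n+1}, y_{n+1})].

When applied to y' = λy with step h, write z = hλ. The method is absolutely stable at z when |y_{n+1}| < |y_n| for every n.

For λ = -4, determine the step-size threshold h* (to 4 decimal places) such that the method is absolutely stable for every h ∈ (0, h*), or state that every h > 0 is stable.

Test eqn y'=λy, z=hλ:
  y_{n+1} = y_n + z·[7/12·y_n + 5/12·y_{n+1}] ⇒ (1 − 5/12z)y_{n+1} = (1 + 7/12z)y_n
  ⇒ R(z) = (1 + 7/12z)/(1 − 5/12z).

Solve |R(x)|<1 on ℝ⁻.
x=-1.18: |R|=0.2089
R=−1: 1+7/12x = −1+5/12x ⇒ -1/6x=2 ⇒ x=2/(-1/6)=-12.0000
Confirm numerically:
  x=-11.777: |R|=0.99371 <1
  x=-9.885: |R|=0.93114 <1
  x=-7.825: |R|=0.83667 <1
  x=-12.303: |R|=1.00824 >1
  x=-12.110: |R|=1.00303 >1
  x=-12.059: |R|=1.00163 >1
Interval (-12.0000, 0).

(-12.0000,0); λ=-4 ⇒ h* = (12)/4 = 3.0000.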